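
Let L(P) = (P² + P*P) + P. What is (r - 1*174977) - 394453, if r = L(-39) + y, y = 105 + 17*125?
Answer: -564197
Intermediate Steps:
y = 2230 (y = 105 + 2125 = 2230)
L(P) = P + 2*P² (L(P) = (P² + P²) + P = 2*P² + P = P + 2*P²)
r = 5233 (r = -39*(1 + 2*(-39)) + 2230 = -39*(1 - 78) + 2230 = -39*(-77) + 2230 = 3003 + 2230 = 5233)
(r - 1*174977) - 394453 = (5233 - 1*174977) - 394453 = (5233 - 174977) - 394453 = -169744 - 394453 = -564197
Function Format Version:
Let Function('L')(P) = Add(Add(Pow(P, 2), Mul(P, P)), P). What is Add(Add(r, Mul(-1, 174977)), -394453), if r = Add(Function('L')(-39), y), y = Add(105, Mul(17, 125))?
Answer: -564197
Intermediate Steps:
y = 2230 (y = Add(105, 2125) = 2230)
Function('L')(P) = Add(P, Mul(2, Pow(P, 2))) (Function('L')(P) = Add(Add(Pow(P, 2), Pow(P, 2)), P) = Add(Mul(2, Pow(P, 2)), P) = Add(P, Mul(2, Pow(P, 2))))
r = 5233 (r = Add(Mul(-39, Add(1, Mul(2, -39))), 2230) = Add(Mul(-39, Add(1, -78)), 2230) = Add(Mul(-39, -77), 2230) = Add(3003, 2230) = 5233)
Add(Add(r, Mul(-1, 174977)), -394453) = Add(Add(5233, Mul(-1, 174977)), -394453) = Add(Add(5233, -174977), -394453) = Add(-169744, -394453) = -564197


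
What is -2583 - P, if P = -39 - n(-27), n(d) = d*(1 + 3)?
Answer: -2652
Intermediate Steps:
n(d) = 4*d (n(d) = d*4 = 4*d)
P = 69 (P = -39 - 4*(-27) = -39 - 1*(-108) = -39 + 108 = 69)
-2583 - P = -2583 - 1*69 = -2583 - 69 = -2652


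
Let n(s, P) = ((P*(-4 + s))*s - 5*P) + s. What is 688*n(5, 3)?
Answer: 3440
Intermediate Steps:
n(s, P) = s - 5*P + P*s*(-4 + s) (n(s, P) = (P*s*(-4 + s) - 5*P) + s = (-5*P + P*s*(-4 + s)) + s = s - 5*P + P*s*(-4 + s))
688*n(5, 3) = 688*(5 - 5*3 + 3*5² - 4*3*5) = 688*(5 - 15 + 3*25 - 60) = 688*(5 - 15 + 75 - 60) = 688*5 = 3440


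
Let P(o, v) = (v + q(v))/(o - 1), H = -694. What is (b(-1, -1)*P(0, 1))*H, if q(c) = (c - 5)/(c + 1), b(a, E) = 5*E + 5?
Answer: 0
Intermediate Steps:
b(a, E) = 5 + 5*E
q(c) = (-5 + c)/(1 + c)
P(o, v) = (v + (-5 + v)/(1 + v))/(-1 + o) (P(o, v) = (v + (-5 + v)/(1 + v))/(o - 1) = (v + (-5 + v)/(1 + v))/(-1 + o))
(b(-1, -1)*P(0, 1))*H = ((5 + 5*(-1))*((-5 + 1 + 1*(1 + 1))/((1 + 1)*(-1 + 0))))*(-694) = ((5 - 5)*((-5 + 1 + 1*2)/(2*(-1))))*(-694) = (0*((1/2)*(-1)*(-5 + 1 + 2)))*(-694) = (0*((1/2)*(-1)*(-2)))*(-694) = (0*1)*(-694) = 0*(-694) = 0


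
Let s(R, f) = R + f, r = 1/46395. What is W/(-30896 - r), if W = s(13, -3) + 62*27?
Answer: -78129180/1433419921 ≈ -0.054505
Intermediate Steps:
r = 1/46395 ≈ 2.1554e-5
W = 1684 (W = (13 - 3) + 62*27 = 10 + 1674 = 1684)
W/(-30896 - r) = 1684/(-30896 - 1*1/46395) = 1684/(-30896 - 1/46395) = 1684/(-1433419921/46395) = 1684*(-46395/1433419921) = -78129180/1433419921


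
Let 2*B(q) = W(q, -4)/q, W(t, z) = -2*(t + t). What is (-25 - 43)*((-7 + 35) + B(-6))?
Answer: -1768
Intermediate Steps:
W(t, z) = -4*t
B(q) = -2 (B(q) = ((-4*q)/q)/2 = (1/2)*(-4) = -2)
(-25 - 43)*((-7 + 35) + B(-6)) = (-25 - 43)*((-7 + 35) - 2) = -68*(28 - 2) = -68*26 = -1768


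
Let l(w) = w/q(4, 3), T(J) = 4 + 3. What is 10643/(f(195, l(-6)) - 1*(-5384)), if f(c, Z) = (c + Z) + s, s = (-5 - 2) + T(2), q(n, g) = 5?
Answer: 53215/27889 ≈ 1.9081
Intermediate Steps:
T(J) = 7
l(w) = w/5
s = 0 (s = (-5 - 2) + 7 = -7 + 7 = 0)
f(c, Z) = Z + c (f(c, Z) = (c + Z) + 0 = (Z + c) + 0 = Z + c)
10643/(f(195, l(-6)) - 1*(-5384)) = 10643/(((⅕)*(-6) + 195) - 1*(-5384)) = 10643/((-6/5 + 195) + 5384) = 10643/(969/5 + 5384) = 10643/(27889/5) = 10643*(5/27889) = 53215/27889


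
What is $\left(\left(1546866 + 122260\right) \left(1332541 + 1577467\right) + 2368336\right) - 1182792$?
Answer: $4857171198552$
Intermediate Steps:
$\left(\left(1546866 + 122260\right) \left(1332541 + 1577467\right) + 2368336\right) - 1182792 = \left(1669126 \cdot 2910008 + 2368336\right) - 1182792 = \left(4857170013008 + 2368336\right) - 1182792 = 4857172381344 - 1182792 = 4857171198552$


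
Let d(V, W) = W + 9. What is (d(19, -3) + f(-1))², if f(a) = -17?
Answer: 121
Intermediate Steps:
d(V, W) = 9 + W
(d(19, -3) + f(-1))² = ((9 - 3) - 17)² = (6 - 17)² = (-11)² = 121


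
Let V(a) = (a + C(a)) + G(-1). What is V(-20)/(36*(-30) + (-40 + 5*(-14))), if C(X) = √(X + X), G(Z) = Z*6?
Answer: 13/595 - I*√10/595 ≈ 0.021849 - 0.0053148*I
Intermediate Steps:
G(Z) = 6*Z
C(X) = √2*√X (C(X) = √(2*X) = √2*√X)
V(a) = -6 + a + √2*√a (V(a) = (a + √2*√a) + 6*(-1) = (a + √2*√a) - 6 = -6 + a + √2*√a)
V(-20)/(36*(-30) + (-40 + 5*(-14))) = (-6 - 20 + √2*√(-20))/(36*(-30) + (-40 + 5*(-14))) = (-6 - 20 + √2*(2*I*√5))/(-1080 + (-40 - 70)) = (-6 - 20 + 2*I*√10)/(-1080 - 110) = (-26 + 2*I*√10)/(-1190) = (-26 + 2*I*√10)*(-1/1190) = 13/595 - I*√10/595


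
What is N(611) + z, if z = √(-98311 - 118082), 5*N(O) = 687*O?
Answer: 419757/5 + I*√216393 ≈ 83951.0 + 465.18*I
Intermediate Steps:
N(O) = 687*O/5 (N(O) = (687*O)/5 = 687*O/5)
z = I*√216393 (z = √(-216393) = I*√216393 ≈ 465.18*I)
N(611) + z = (687/5)*611 + I*√216393 = 419757/5 + I*√216393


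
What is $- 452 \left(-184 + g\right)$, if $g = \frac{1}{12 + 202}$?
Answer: $\frac{8898750}{107} \approx 83166.0$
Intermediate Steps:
$g = \frac{1}{214} \approx 0.0046729$
$- 452 \left(-184 + g\right) = - 452 \left(-184 + \frac{1}{214}\right) = \left(-452\right) \left(- \frac{39375}{214}\right) = \frac{8898750}{107}$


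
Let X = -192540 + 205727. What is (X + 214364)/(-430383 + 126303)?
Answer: -227551/304080 ≈ -0.74833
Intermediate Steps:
X = 13187
(X + 214364)/(-430383 + 126303) = (13187 + 214364)/(-430383 + 126303) = 227551/(-304080) = 227551*(-1/304080) = -227551/304080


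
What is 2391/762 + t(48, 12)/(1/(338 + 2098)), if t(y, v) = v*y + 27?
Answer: 373103429/254 ≈ 1.4689e+6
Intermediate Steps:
t(y, v) = 27 + v*y
2391/762 + t(48, 12)/(1/(338 + 2098)) = 2391/762 + (27 + 12*48)/(1/(338 + 2098)) = 2391*(1/762) + (27 + 576)/(1/2436) = 797/254 + 603/(1/2436) = 797/254 + 603*2436 = 797/254 + 1468908 = 373103429/254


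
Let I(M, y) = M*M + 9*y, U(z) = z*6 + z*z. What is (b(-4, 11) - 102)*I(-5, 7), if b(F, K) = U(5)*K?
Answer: 44264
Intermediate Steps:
U(z) = z² + 6*z (U(z) = 6*z + z² = z² + 6*z)
b(F, K) = 55*K (b(F, K) = (5*(6 + 5))*K = (5*11)*K = 55*K)
I(M, y) = M² + 9*y
(b(-4, 11) - 102)*I(-5, 7) = (55*11 - 102)*((-5)² + 9*7) = (605 - 102)*(25 + 63) = 503*88 = 44264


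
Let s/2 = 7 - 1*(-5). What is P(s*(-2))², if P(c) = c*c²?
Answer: 12230590464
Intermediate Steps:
s = 24 (s = 2*(7 - 1*(-5)) = 2*(7 + 5) = 2*12 = 24)
P(c) = c³
P(s*(-2))² = ((24*(-2))³)² = ((-48)³)² = (-110592)² = 12230590464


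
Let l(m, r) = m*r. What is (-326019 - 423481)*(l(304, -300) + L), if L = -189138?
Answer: 210113331000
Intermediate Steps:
(-326019 - 423481)*(l(304, -300) + L) = (-326019 - 423481)*(304*(-300) - 189138) = -749500*(-91200 - 189138) = -749500*(-280338) = 210113331000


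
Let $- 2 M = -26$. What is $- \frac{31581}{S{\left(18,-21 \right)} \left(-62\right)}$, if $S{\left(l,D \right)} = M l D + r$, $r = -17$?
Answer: $- \frac{31581}{305722} \approx -0.1033$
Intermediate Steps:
$M = 13$ ($M = \left(- \frac{1}{2}\right) \left(-26\right) = 13$)
$S{\left(l,D \right)} = -17 + 13 D l$ ($S{\left(l,D \right)} = 13 l D - 17 = 13 D l - 17 = -17 + 13 D l$)
$- \frac{31581}{S{\left(18,-21 \right)} \left(-62\right)} = - \frac{31581}{\left(-17 + 13 \left(-21\right) 18\right) \left(-62\right)} = - \frac{31581}{\left(-17 - 4914\right) \left(-62\right)} = - \frac{31581}{\left(-4931\right) \left(-62\right)} = - \frac{31581}{305722}$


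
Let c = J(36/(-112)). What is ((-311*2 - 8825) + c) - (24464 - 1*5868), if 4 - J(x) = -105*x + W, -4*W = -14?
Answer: -112305/4 ≈ -28076.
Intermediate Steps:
W = 7/2 (W = -1/4*(-14) = 7/2 ≈ 3.5000)
J(x) = 1/2 + 105*x (J(x) = 4 - (-105*x + 7/2) = 4 - (7/2 - 105*x) = 4 + (-7/2 + 105*x) = 1/2 + 105*x)
c = -133/4 (c = 1/2 + 105*(36/(-112)) = 1/2 + 105*(36*(-1/112)) = 1/2 + 105*(-9/28) = 1/2 - 135/4 = -133/4 ≈ -33.250)
((-311*2 - 8825) + c) - (24464 - 1*5868) = ((-311*2 - 8825) - 133/4) - (24464 - 1*5868) = ((-622 - 8825) - 133/4) - (24464 - 5868) = (-9447 - 133/4) - 1*18596 = -37921/4 - 18596 = -112305/4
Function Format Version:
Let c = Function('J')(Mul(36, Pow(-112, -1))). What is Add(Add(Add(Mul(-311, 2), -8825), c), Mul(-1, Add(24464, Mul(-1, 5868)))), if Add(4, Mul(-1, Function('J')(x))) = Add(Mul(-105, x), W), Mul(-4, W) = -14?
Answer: Rational(-112305, 4) ≈ -28076.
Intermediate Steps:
W = Rational(7, 2) (W = Mul(Rational(-1, 4), -14) = Rational(7, 2) ≈ 3.5000)
Function('J')(x) = Add(Rational(1, 2), Mul(105, x)) (Function('J')(x) = Add(4, Mul(-1, Add(Mul(-105, x), Rational(7, 2)))) = Add(4, Mul(-1, Add(Rational(7, 2), Mul(-105, x)))) = Add(4, Add(Rational(-7, 2), Mul(105, x))) = Add(Rational(1, 2), Mul(105, x)))
c = Rational(-133, 4) (c = Add(Rational(1, 2), Mul(105, Mul(36, Pow(-112, -1)))) = Add(Rational(1, 2), Mul(105, Mul(36, Rational(-1, 112)))) = Add(Rational(1, 2), Mul(105, Rational(-9, 28))) = Add(Rational(1, 2), Rational(-135, 4)) = Rational(-133, 4) ≈ -33.250)
Add(Add(Add(Mul(-311, 2), -8825), c), Mul(-1, Add(24464, Mul(-1, 5868)))) = Add(Add(Add(Mul(-311, 2), -8825), Rational(-133, 4)), Mul(-1, Add(24464, Mul(-1, 5868)))) = Add(Add(Add(-622, -8825), Rational(-133, 4)), Mul(-1, Add(24464, -5868))) = Add(Add(-9447, Rational(-133, 4)), Mul(-1, 18596)) = Add(Rational(-37921, 4), -18596) = Rational(-112305, 4)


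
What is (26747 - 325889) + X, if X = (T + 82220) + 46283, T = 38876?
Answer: -131763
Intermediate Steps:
X = 167379 (X = (38876 + 82220) + 46283 = 121096 + 46283 = 167379)
(26747 - 325889) + X = (26747 - 325889) + 167379 = -299142 + 167379 = -131763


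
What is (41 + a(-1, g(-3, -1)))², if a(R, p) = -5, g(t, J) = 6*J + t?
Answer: 1296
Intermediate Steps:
g(t, J) = t + 6*J
(41 + a(-1, g(-3, -1)))² = (41 - 5)² = 36² = 1296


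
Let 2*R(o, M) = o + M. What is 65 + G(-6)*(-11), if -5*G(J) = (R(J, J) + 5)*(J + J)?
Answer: 457/5 ≈ 91.400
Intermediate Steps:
R(o, M) = M/2 + o/2 (R(o, M) = (o + M)/2 = (M + o)/2 = M/2 + o/2)
G(J) = -2*J*(5 + J)/5 (G(J) = -((J/2 + J/2) + 5)*(J + J)/5 = -(J + 5)*2*J/5 = -(5 + J)*2*J/5 = -2*J*(5 + J)/5)
65 + G(-6)*(-11) = 65 - ⅖*(-6)*(5 - 6)*(-11) = 65 - ⅖*(-6)*(-1)*(-11) = 65 - 12/5*(-11) = 65 + 132/5 = 457/5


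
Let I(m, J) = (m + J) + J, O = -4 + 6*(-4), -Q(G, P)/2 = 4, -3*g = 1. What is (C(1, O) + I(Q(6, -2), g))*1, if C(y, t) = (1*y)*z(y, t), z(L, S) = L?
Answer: -23/3 ≈ -7.6667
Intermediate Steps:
g = -⅓ (g = -⅓*1 = -⅓ ≈ -0.33333)
Q(G, P) = -8 (Q(G, P) = -2*4 = -8)
O = -28 (O = -4 - 24 = -28)
I(m, J) = m + 2*J (I(m, J) = (J + m) + J = m + 2*J)
C(y, t) = y² (C(y, t) = (1*y)*y = y*y = y²)
(C(1, O) + I(Q(6, -2), g))*1 = (1² + (-8 + 2*(-⅓)))*1 = (1 + (-8 - ⅔))*1 = (1 - 26/3)*1 = -23/3*1 = -23/3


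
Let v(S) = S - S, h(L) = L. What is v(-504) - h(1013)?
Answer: -1013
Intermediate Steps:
v(S) = 0
v(-504) - h(1013) = 0 - 1*1013 = 0 - 1013 = -1013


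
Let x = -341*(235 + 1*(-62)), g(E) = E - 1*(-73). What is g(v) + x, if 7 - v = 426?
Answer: -59339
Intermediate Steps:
v = -419 (v = 7 - 1*426 = 7 - 426 = -419)
g(E) = 73 + E (g(E) = E + 73 = 73 + E)
x = -58993 (x = -341*(235 - 62) = -341*173 = -58993)
g(v) + x = (73 - 419) - 58993 = -346 - 58993 = -59339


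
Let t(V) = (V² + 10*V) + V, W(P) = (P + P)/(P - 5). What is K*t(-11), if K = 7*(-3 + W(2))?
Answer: 0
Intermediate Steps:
W(P) = 2*P/(-5 + P) (W(P) = (2*P)/(-5 + P) = 2*P/(-5 + P))
K = -91/3 (K = 7*(-3 + 2*2/(-5 + 2)) = 7*(-3 + 2*2/(-3)) = 7*(-3 + 2*2*(-⅓)) = 7*(-3 - 4/3) = 7*(-13/3) = -91/3 ≈ -30.333)
t(V) = V² + 11*V
K*t(-11) = -(-1001)*(11 - 11)/3 = -(-1001)*0/3 = -91/3*0 = 0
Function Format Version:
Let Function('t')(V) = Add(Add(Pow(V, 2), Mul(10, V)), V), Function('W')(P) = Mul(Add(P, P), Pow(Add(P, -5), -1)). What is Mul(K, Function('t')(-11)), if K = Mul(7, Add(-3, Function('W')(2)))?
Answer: 0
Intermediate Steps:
Function('W')(P) = Mul(2, P, Pow(Add(-5, P), -1)) (Function('W')(P) = Mul(Mul(2, P), Pow(Add(-5, P), -1)) = Mul(2, P, Pow(Add(-5, P), -1)))
K = Rational(-91, 3) (K = Mul(7, Add(-3, Mul(2, 2, Pow(Add(-5, 2), -1)))) = Mul(7, Add(-3, Mul(2, 2, Pow(-3, -1)))) = Mul(7, Add(-3, Mul(2, 2, Rational(-1, 3)))) = Mul(7, Add(-3, Rational(-4, 3))) = Mul(7, Rational(-13, 3)) = Rational(-91, 3) ≈ -30.333)
Function('t')(V) = Add(Pow(V, 2), Mul(11, V))
Mul(K, Function('t')(-11)) = Mul(Rational(-91, 3), Mul(-11, Add(11, -11))) = Mul(Rational(-91, 3), Mul(-11, 0)) = Mul(Rational(-91, 3), 0) = 0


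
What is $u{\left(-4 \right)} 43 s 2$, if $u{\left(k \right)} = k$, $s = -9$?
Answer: $3096$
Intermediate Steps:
$u{\left(-4 \right)} 43 s 2 = \left(-4\right) 43 \left(\left(-9\right) 2\right) = \left(-172\right) \left(-18\right) = 3096$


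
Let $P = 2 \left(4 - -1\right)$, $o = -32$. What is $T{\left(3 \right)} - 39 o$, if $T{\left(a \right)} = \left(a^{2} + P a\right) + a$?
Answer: $1290$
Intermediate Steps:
$P = 10$ ($P = 2 \left(4 + 1\right) = 2 \cdot 5 = 10$)
$T{\left(a \right)} = a^{2} + 11 a$ ($T{\left(a \right)} = \left(a^{2} + 10 a\right) + a = a^{2} + 11 a$)
$T{\left(3 \right)} - 39 o = 3 \left(11 + 3\right) - -1248 = 3 \cdot 14 + 1248 = 42 + 1248 = 1290$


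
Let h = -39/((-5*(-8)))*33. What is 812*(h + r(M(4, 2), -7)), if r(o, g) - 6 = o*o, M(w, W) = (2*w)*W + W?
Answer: 2418339/10 ≈ 2.4183e+5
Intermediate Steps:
M(w, W) = W + 2*W*w (M(w, W) = 2*W*w + W = W + 2*W*w)
r(o, g) = 6 + o² (r(o, g) = 6 + o*o = 6 + o²)
h = -1287/40 (h = -39/40*33 = -1287/40 ≈ -32.175)
812*(h + r(M(4, 2), -7)) = 812*(-1287/40 + (6 + (2*(1 + 2*4))²)) = 812*(-1287/40 + (6 + (2*(1 + 8))²)) = 812*(-1287/40 + (6 + (2*9)²)) = 812*(-1287/40 + (6 + 18²)) = 812*(-1287/40 + (6 + 324)) = 812*(-1287/40 + 330) = 812*(11913/40) = 2418339/10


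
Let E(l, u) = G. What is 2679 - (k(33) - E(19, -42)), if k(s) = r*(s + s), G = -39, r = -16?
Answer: 3696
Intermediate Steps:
E(l, u) = -39
k(s) = -32*s (k(s) = -16*(s + s) = -32*s)
2679 - (k(33) - E(19, -42)) = 2679 - (-32*33 - 1*(-39)) = 2679 - (-1056 + 39) = 2679 - 1*(-1017) = 2679 + 1017 = 3696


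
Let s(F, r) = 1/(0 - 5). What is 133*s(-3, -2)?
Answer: -133/5 ≈ -26.600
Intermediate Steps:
s(F, r) = -⅕ (s(F, r) = 1/(-5) = -⅕)
133*s(-3, -2) = 133*(-⅕) = -133/5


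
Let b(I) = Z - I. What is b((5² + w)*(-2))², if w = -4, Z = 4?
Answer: 2116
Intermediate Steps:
b(I) = 4 - I
b((5² + w)*(-2))² = (4 - (5² - 4)*(-2))² = (4 - (25 - 4)*(-2))² = (4 - 21*(-2))² = (4 - 1*(-42))² = (4 + 42)² = 46² = 2116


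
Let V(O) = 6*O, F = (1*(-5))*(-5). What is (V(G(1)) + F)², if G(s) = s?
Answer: 961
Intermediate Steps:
F = 25 (F = -5*(-5) = 25)
(V(G(1)) + F)² = (6*1 + 25)² = (6 + 25)² = 31² = 961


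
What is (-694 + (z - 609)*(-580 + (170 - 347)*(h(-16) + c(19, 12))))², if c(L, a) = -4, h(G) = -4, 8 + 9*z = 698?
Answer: 1788034306276/9 ≈ 1.9867e+11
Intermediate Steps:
z = 230/3 (z = -8/9 + (⅑)*698 = -8/9 + 698/9 = 230/3 ≈ 76.667)
(-694 + (z - 609)*(-580 + (170 - 347)*(h(-16) + c(19, 12))))² = (-694 + (230/3 - 609)*(-580 + (170 - 347)*(-4 - 4)))² = (-694 - 1597*(-580 - 177*(-8))/3)² = (-694 - 1597*(-580 + 1416)/3)² = (-694 - 1597/3*836)² = (-694 - 1335092/3)² = (-1337174/3)² = 1788034306276/9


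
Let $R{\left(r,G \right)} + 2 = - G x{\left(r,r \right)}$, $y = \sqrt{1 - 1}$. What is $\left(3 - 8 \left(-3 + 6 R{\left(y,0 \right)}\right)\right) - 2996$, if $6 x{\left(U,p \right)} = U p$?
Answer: $-2873$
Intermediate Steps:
$y = 0$ ($y = \sqrt{0} = 0$)
$x{\left(U,p \right)} = \frac{U p}{6}$
$R{\left(r,G \right)} = -2 - \frac{G r^{2}}{6}$ ($R{\left(r,G \right)} = -2 - G \frac{r r}{6} = -2 - G \frac{r^{2}}{6} = -2 - \frac{G r^{2}}{6}$)
$\left(3 - 8 \left(-3 + 6 R{\left(y,0 \right)}\right)\right) - 2996 = \left(3 - 8 \left(-3 + 6 \left(-2 - 0 \cdot 0^{2}\right)\right)\right) - 2996 = \left(3 - 8 \left(-3 + 6 \left(-2 - 0 \cdot 0\right)\right)\right) - 2996 = \left(3 - 8 \left(-3 + 6 \left(-2 + 0\right)\right)\right) - 2996 = \left(3 - 8 \left(-3 + 6 \left(-2\right)\right)\right) - 2996 = \left(3 - 8 \left(-3 - 12\right)\right) - 2996 = \left(3 - -120\right) - 2996 = \left(3 + 120\right) - 2996 = 123 - 2996 = -2873$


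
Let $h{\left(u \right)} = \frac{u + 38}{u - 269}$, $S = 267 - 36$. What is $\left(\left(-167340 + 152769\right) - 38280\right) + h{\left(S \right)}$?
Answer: $- \frac{2008607}{38} \approx -52858.0$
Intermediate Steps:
$S = 231$
$h{\left(u \right)} = \frac{38 + u}{-269 + u}$
$\left(\left(-167340 + 152769\right) - 38280\right) + h{\left(S \right)} = \left(\left(-167340 + 152769\right) - 38280\right) + \frac{38 + 231}{-269 + 231} = \left(-14571 - 38280\right) + \frac{1}{-38} \cdot 269 = -52851 - \frac{269}{38} = - \frac{2008607}{38}$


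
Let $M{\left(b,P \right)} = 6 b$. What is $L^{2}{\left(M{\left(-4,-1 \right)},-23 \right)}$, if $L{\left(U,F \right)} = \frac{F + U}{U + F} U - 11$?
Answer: $1225$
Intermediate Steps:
$L{\left(U,F \right)} = -11 + U$ ($L{\left(U,F \right)} = \frac{F + U}{F + U} U - 11 = 1 U - 11 = U - 11 = -11 + U$)
$L^{2}{\left(M{\left(-4,-1 \right)},-23 \right)} = \left(-11 + 6 \left(-4\right)\right)^{2} = \left(-11 - 24\right)^{2} = \left(-35\right)^{2} = 1225$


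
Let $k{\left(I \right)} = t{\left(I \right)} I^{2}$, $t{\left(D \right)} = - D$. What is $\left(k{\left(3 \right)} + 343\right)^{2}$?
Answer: $99856$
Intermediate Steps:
$k{\left(I \right)} = - I^{3}$ ($k{\left(I \right)} = - I I^{2} = - I^{3}$)
$\left(k{\left(3 \right)} + 343\right)^{2} = \left(- 3^{3} + 343\right)^{2} = \left(\left(-1\right) 27 + 343\right)^{2} = \left(-27 + 343\right)^{2} = 316^{2} = 99856$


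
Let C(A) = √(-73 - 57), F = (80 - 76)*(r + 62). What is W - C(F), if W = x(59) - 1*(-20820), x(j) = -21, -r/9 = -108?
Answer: 20799 - I*√130 ≈ 20799.0 - 11.402*I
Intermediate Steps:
r = 972 (r = -9*(-108) = 972)
F = 4136 (F = (80 - 76)*(972 + 62) = 4*1034 = 4136)
C(A) = I*√130 (C(A) = √(-130) = I*√130)
W = 20799 (W = -21 - 1*(-20820) = -21 + 20820 = 20799)
W - C(F) = 20799 - I*√130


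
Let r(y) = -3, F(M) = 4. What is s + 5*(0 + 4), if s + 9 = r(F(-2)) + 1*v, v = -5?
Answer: 3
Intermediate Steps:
s = -17 (s = -9 + (-3 + 1*(-5)) = -9 + (-3 - 5) = -9 - 8 = -17)
s + 5*(0 + 4) = -17 + 5*(0 + 4) = -17 + 5*4 = -17 + 20 = 3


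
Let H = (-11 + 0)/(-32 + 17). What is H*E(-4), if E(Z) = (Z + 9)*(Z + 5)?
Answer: 11/3 ≈ 3.6667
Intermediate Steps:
H = 11/15 (H = -11/(-15) = -11*(-1/15) = 11/15 ≈ 0.73333)
E(Z) = (5 + Z)*(9 + Z) (E(Z) = (9 + Z)*(5 + Z) = (5 + Z)*(9 + Z))
H*E(-4) = 11*(45 + (-4)² + 14*(-4))/15 = 11*(45 + 16 - 56)/15 = (11/15)*5 = 11/3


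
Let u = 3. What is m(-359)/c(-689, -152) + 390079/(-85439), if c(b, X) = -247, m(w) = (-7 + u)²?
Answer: -97716537/21103433 ≈ -4.6304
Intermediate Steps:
m(w) = 16 (m(w) = (-7 + 3)² = (-4)² = 16)
m(-359)/c(-689, -152) + 390079/(-85439) = 16/(-247) + 390079/(-85439) = 16*(-1/247) + 390079*(-1/85439) = -16/247 - 390079/85439 = -97716537/21103433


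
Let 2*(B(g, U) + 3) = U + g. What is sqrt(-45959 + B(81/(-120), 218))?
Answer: I*sqrt(18341335)/20 ≈ 214.13*I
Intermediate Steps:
B(g, U) = -3 + U/2 + g/2 (B(g, U) = -3 + (U + g)/2 = -3 + (U/2 + g/2) = -3 + U/2 + g/2)
sqrt(-45959 + B(81/(-120), 218)) = sqrt(-45959 + (-3 + (1/2)*218 + (81/(-120))/2)) = sqrt(-45959 + (-3 + 109 + (81*(-1/120))/2)) = sqrt(-45959 + (-3 + 109 + (1/2)*(-27/40))) = sqrt(-45959 + (-3 + 109 - 27/80)) = sqrt(-45959 + 8453/80) = sqrt(-3668267/80) = I*sqrt(18341335)/20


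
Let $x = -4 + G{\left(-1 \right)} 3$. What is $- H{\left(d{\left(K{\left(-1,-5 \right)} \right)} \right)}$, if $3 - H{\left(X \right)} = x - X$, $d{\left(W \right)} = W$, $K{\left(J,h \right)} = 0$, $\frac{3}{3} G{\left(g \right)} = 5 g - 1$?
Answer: $-25$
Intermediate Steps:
$G{\left(g \right)} = -1 + 5 g$ ($G{\left(g \right)} = 5 g - 1 = -1 + 5 g$)
$x = -22$ ($x = -4 + \left(-1 + 5 \left(-1\right)\right) 3 = -4 + \left(-1 - 5\right) 3 = -4 - 18 = -22$)
$H{\left(X \right)} = 25 + X$ ($H{\left(X \right)} = 3 - \left(-22 - X\right) = 3 + \left(22 + X\right) = 25 + X$)
$- H{\left(d{\left(K{\left(-1,-5 \right)} \right)} \right)} = - (25 + 0) = \left(-1\right) 25 = -25$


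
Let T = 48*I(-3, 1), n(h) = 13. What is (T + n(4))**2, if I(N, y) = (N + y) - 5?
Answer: 104329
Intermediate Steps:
I(N, y) = -5 + N + y
T = -336 (T = 48*(-5 - 3 + 1) = 48*(-7) = -336)
(T + n(4))**2 = (-336 + 13)**2 = (-323)**2 = 104329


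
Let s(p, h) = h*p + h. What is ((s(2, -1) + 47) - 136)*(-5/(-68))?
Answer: -115/17 ≈ -6.7647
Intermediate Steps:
s(p, h) = h + h*p
((s(2, -1) + 47) - 136)*(-5/(-68)) = ((-(1 + 2) + 47) - 136)*(-5/(-68)) = ((-1*3 + 47) - 136)*(-5*(-1/68)) = ((-3 + 47) - 136)*(5/68) = (44 - 136)*(5/68) = -92*5/68 = -115/17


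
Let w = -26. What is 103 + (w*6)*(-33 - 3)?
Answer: 5719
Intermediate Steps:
103 + (w*6)*(-33 - 3) = 103 + (-26*6)*(-33 - 3) = 103 - 156*(-36) = 103 + 5616 = 5719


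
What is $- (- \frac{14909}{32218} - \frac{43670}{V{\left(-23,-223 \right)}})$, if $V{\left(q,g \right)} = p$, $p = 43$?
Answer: $\frac{1407601147}{1385374} \approx 1016.0$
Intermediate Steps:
$V{\left(q,g \right)} = 43$
$- (- \frac{14909}{32218} - \frac{43670}{V{\left(-23,-223 \right)}}) = - (- \frac{14909}{32218} - \frac{43670}{43}) = \left(-1\right) \left(- \frac{1407601147}{1385374}\right) = \frac{1407601147}{1385374}$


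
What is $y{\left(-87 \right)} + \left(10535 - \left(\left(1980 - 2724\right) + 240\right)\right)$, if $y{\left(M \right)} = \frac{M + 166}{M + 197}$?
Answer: $\frac{1214369}{110} \approx 11040.0$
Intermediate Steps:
$y{\left(M \right)} = \frac{166 + M}{197 + M}$
$y{\left(-87 \right)} + \left(10535 - \left(\left(1980 - 2724\right) + 240\right)\right) = \frac{166 - 87}{197 - 87} + \left(10535 - \left(\left(1980 - 2724\right) + 240\right)\right) = \frac{1}{110} \cdot 79 + \left(10535 - \left(-744 + 240\right)\right) = \frac{1}{110} \cdot 79 + \left(10535 - -504\right) = \frac{79}{110} + \left(10535 + 504\right) = \frac{79}{110} + 11039 = \frac{1214369}{110}$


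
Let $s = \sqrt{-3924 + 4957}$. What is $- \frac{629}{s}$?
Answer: $- \frac{629 \sqrt{1033}}{1033} \approx -19.57$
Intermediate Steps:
$s = \sqrt{1033} \approx 32.14$
$- \frac{629}{s} = - \frac{629}{\sqrt{1033}} = - 629 \frac{\sqrt{1033}}{1033} = - \frac{629 \sqrt{1033}}{1033}$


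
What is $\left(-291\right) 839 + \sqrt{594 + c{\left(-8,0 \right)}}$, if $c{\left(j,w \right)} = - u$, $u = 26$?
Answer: $-244149 + 2 \sqrt{142} \approx -2.4413 \cdot 10^{5}$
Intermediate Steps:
$c{\left(j,w \right)} = -26$ ($c{\left(j,w \right)} = \left(-1\right) 26 = -26$)
$\left(-291\right) 839 + \sqrt{594 + c{\left(-8,0 \right)}} = \left(-291\right) 839 + \sqrt{594 - 26} = -244149 + \sqrt{568} = -244149 + 2 \sqrt{142}$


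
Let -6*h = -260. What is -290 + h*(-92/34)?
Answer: -20770/51 ≈ -407.25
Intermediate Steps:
h = 130/3 (h = -1/6*(-260) = 130/3 ≈ 43.333)
-290 + h*(-92/34) = -290 + 130*(-92/34)/3 = -290 + 130*(-92*1/34)/3 = -290 + (130/3)*(-46/17) = -290 - 5980/51 = -20770/51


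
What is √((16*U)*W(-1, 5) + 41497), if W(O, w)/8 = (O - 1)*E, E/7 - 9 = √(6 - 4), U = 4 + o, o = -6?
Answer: √(73753 + 3584*√2) ≈ 280.75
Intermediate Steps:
U = -2 (U = 4 - 6 = -2)
E = 63 + 7*√2 (E = 63 + 7*√(6 - 4) = 63 + 7*√2 ≈ 72.900)
W(O, w) = 8*(-1 + O)*(63 + 7*√2) (W(O, w) = 8*((O - 1)*(63 + 7*√2)) = 8*((-1 + O)*(63 + 7*√2)) = 8*(-1 + O)*(63 + 7*√2))
√((16*U)*W(-1, 5) + 41497) = √((16*(-2))*(56*(-1 - 1)*(9 + √2)) + 41497) = √(-1792*(-2)*(9 + √2) + 41497) = √(-32*(-1008 - 112*√2) + 41497) = √((32256 + 3584*√2) + 41497) = √(73753 + 3584*√2)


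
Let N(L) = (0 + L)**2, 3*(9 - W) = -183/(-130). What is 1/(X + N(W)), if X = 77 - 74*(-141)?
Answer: 16900/178865781 ≈ 9.4484e-5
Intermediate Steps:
W = 1109/130 (W = 9 - (-61)/(-130) = 9 - (-61)*(-1)/130 = 9 - 1/3*183/130 = 9 - 61/130 = 1109/130 ≈ 8.5308)
X = 10511 (X = 77 + 10434 = 10511)
N(L) = L**2
1/(X + N(W)) = 1/(10511 + (1109/130)**2) = 1/(10511 + 1229881/16900) = 1/(178865781/16900) = 16900/178865781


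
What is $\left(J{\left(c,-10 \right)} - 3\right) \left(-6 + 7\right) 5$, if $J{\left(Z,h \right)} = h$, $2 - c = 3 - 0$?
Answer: $-65$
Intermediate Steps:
$c = -1$ ($c = 2 - \left(3 - 0\right) = 2 - \left(3 + 0\right) = 2 - 3 = -1$)
$\left(J{\left(c,-10 \right)} - 3\right) \left(-6 + 7\right) 5 = \left(-10 - 3\right) \left(-6 + 7\right) 5 = - 13 \cdot 1 \cdot 5 = \left(-13\right) 5 = -65$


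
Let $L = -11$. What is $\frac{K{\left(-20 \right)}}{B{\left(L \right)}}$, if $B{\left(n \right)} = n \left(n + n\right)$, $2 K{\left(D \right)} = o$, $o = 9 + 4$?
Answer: $\frac{13}{484} \approx 0.026859$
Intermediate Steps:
$o = 13$
$K{\left(D \right)} = \frac{13}{2}$ ($K{\left(D \right)} = \frac{1}{2} \cdot 13 = \frac{13}{2}$)
$B{\left(n \right)} = 2 n^{2}$ ($B{\left(n \right)} = n 2 n = 2 n^{2}$)
$\frac{K{\left(-20 \right)}}{B{\left(L \right)}} = \frac{13}{2 \cdot 2 \left(-11\right)^{2}} = \frac{13}{2 \cdot 2 \cdot 121} = \frac{13}{2 \cdot 242} = \frac{13}{2} \cdot \frac{1}{242} = \frac{13}{484}$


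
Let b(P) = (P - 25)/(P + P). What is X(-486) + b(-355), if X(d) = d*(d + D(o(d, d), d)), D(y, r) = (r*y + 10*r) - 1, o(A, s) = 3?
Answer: 234813368/71 ≈ 3.3072e+6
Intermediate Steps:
b(P) = (-25 + P)/(2*P) (b(P) = (-25 + P)/((2*P)) = (-25 + P)*(1/(2*P)) = (-25 + P)/(2*P))
D(y, r) = -1 + 10*r + r*y (D(y, r) = (10*r + r*y) - 1 = -1 + 10*r + r*y)
X(d) = d*(-1 + 14*d) (X(d) = d*(d + (-1 + 10*d + d*3)) = d*(d + (-1 + 10*d + 3*d)) = d*(d + (-1 + 13*d)) = d*(-1 + 14*d))
X(-486) + b(-355) = -486*(-1 + 14*(-486)) + (½)*(-25 - 355)/(-355) = -486*(-1 - 6804) + (½)*(-1/355)*(-380) = -486*(-6805) + 38/71 = 3307230 + 38/71 = 234813368/71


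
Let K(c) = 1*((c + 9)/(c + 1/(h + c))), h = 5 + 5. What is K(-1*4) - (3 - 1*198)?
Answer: 4455/23 ≈ 193.70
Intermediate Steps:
h = 10
K(c) = (9 + c)/(c + 1/(10 + c)) (K(c) = 1*((c + 9)/(c + 1/(10 + c))) = 1*((9 + c)/(c + 1/(10 + c))) = (9 + c)/(c + 1/(10 + c)))
K(-1*4) - (3 - 1*198) = (90 + (-1*4)² + 19*(-1*4))/(1 + (-1*4)² + 10*(-1*4)) - (3 - 1*198) = (90 + (-4)² + 19*(-4))/(1 + (-4)² + 10*(-4)) - (3 - 198) = (90 + 16 - 76)/(1 + 16 - 40) - 1*(-195) = 30/(-23) + 195 = -1/23*30 + 195 = -30/23 + 195 = 4455/23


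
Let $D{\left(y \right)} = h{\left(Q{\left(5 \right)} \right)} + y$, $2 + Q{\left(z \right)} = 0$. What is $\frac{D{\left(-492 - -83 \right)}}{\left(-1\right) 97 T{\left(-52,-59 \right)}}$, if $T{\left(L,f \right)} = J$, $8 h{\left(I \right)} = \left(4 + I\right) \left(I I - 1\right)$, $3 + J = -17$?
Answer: $- \frac{1633}{7760} \approx -0.21044$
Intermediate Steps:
$J = -20$ ($J = -3 - 17 = -20$)
$Q{\left(z \right)} = -2$ ($Q{\left(z \right)} = -2 + 0 = -2$)
$h{\left(I \right)} = \frac{\left(-1 + I^{2}\right) \left(4 + I\right)}{8}$ ($h{\left(I \right)} = \frac{\left(4 + I\right) \left(I I - 1\right)}{8} = \frac{\left(4 + I\right) \left(I^{2} - 1\right)}{8} = \frac{\left(4 + I\right) \left(-1 + I^{2}\right)}{8} = \frac{\left(-1 + I^{2}\right) \left(4 + I\right)}{8}$)
$T{\left(L,f \right)} = -20$
$D{\left(y \right)} = \frac{3}{4} + y$ ($D{\left(y \right)} = \left(- \frac{1}{2} + \frac{\left(-2\right)^{2}}{2} - - \frac{1}{4} + \frac{\left(-2\right)^{3}}{8}\right) + y = \left(- \frac{1}{2} + \frac{1}{2} \cdot 4 + \frac{1}{4} + \frac{1}{8} \left(-8\right)\right) + y = \left(- \frac{1}{2} + 2 + \frac{1}{4} - 1\right) + y = \frac{3}{4} + y$)
$\frac{D{\left(-492 - -83 \right)}}{\left(-1\right) 97 T{\left(-52,-59 \right)}} = \frac{\frac{3}{4} - 409}{\left(-1\right) 97 \left(-20\right)} = \frac{\frac{3}{4} + \left(-492 + 83\right)}{\left(-97\right) \left(-20\right)} = \frac{\frac{3}{4} - 409}{1940} = \left(- \frac{1633}{4}\right) \frac{1}{1940} = - \frac{1633}{7760}$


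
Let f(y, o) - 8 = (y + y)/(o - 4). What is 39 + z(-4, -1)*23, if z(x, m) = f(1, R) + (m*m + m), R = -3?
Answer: 1515/7 ≈ 216.43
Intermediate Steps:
f(y, o) = 8 + 2*y/(-4 + o) (f(y, o) = 8 + (y + y)/(o - 4) = 8 + (2*y)/(-4 + o) = 8 + 2*y/(-4 + o))
z(x, m) = 54/7 + m + m**2 (z(x, m) = 2*(-16 + 1 + 4*(-3))/(-4 - 3) + (m*m + m) = 2*(-16 + 1 - 12)/(-7) + (m**2 + m) = 2*(-1/7)*(-27) + (m + m**2) = 54/7 + (m + m**2) = 54/7 + m + m**2)
39 + z(-4, -1)*23 = 39 + (54/7 - 1 + (-1)**2)*23 = 39 + (54/7 - 1 + 1)*23 = 39 + (54/7)*23 = 39 + 1242/7 = 1515/7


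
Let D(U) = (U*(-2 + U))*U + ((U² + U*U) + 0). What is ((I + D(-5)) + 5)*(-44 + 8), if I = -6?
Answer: 4536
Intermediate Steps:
D(U) = 2*U² + U²*(-2 + U) (D(U) = U²*(-2 + U) + ((U² + U²) + 0) = U²*(-2 + U) + (2*U² + 0) = U²*(-2 + U) + 2*U² = 2*U² + U²*(-2 + U))
((I + D(-5)) + 5)*(-44 + 8) = ((-6 + (-5)³) + 5)*(-44 + 8) = ((-6 - 125) + 5)*(-36) = (-131 + 5)*(-36) = -126*(-36) = 4536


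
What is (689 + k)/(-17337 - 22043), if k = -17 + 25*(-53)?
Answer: 653/39380 ≈ 0.016582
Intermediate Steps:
k = -1342 (k = -17 - 1325 = -1342)
(689 + k)/(-17337 - 22043) = (689 - 1342)/(-17337 - 22043) = -653/(-39380) = -653*(-1/39380) = 653/39380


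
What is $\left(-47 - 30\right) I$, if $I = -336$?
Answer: $25872$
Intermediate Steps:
$\left(-47 - 30\right) I = \left(-47 - 30\right) \left(-336\right) = \left(-77\right) \left(-336\right) = 25872$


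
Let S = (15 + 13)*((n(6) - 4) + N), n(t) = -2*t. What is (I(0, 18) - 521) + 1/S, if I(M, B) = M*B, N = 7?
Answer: -131293/252 ≈ -521.00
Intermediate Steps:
I(M, B) = B*M
S = -252 (S = (15 + 13)*((-2*6 - 4) + 7) = 28*((-12 - 4) + 7) = 28*(-16 + 7) = 28*(-9) = -252)
(I(0, 18) - 521) + 1/S = (18*0 - 521) + 1/(-252) = (0 - 521) - 1/252 = -521 - 1/252 = -131293/252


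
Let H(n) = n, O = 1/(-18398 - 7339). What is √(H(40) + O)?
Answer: √26495701023/25737 ≈ 6.3246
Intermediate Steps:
O = -1/25737 (O = 1/(-25737) = -1/25737 ≈ -3.8855e-5)
√(H(40) + O) = √(40 - 1/25737) = √(1029479/25737) = √26495701023/25737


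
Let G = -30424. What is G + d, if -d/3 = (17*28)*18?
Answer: -56128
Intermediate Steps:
d = -25704 (d = -3*17*28*18 = -1428*18 = -3*8568 = -25704)
G + d = -30424 - 25704 = -56128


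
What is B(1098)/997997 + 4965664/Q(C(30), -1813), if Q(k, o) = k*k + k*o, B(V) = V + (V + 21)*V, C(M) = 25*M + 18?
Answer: -1610698697/325061880 ≈ -4.9551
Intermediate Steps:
C(M) = 18 + 25*M
B(V) = V + V*(21 + V) (B(V) = V + (21 + V)*V = V + V*(21 + V))
Q(k, o) = k² + k*o
B(1098)/997997 + 4965664/Q(C(30), -1813) = (1098*(22 + 1098))/997997 + 4965664/(((18 + 25*30)*((18 + 25*30) - 1813))) = (1098*1120)*(1/997997) + 4965664/(((18 + 750)*((18 + 750) - 1813))) = 1229760*(1/997997) + 4965664/((768*(768 - 1813))) = 175680/142571 + 4965664/((768*(-1045))) = 175680/142571 + 4965664/(-802560) = 175680/142571 + 4965664*(-1/802560) = 175680/142571 - 14107/2280 = -1610698697/325061880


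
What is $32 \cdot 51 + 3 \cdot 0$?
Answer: $1632$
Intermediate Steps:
$32 \cdot 51 + 3 \cdot 0 = 1632 + 0 = 1632$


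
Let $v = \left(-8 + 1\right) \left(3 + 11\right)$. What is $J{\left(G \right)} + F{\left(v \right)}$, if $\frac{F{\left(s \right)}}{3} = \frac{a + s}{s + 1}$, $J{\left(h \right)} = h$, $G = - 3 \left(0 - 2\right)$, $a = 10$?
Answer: $\frac{846}{97} \approx 8.7216$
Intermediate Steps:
$v = -98$ ($v = \left(-7\right) 14 = -98$)
$G = 6$ ($G = \left(-3\right) \left(-2\right) = 6$)
$F{\left(s \right)} = \frac{3 \left(10 + s\right)}{1 + s}$ ($F{\left(s \right)} = 3 \frac{10 + s}{s + 1} = 3 \frac{10 + s}{1 + s} = \frac{3 \left(10 + s\right)}{1 + s}$)
$J{\left(G \right)} + F{\left(v \right)} = 6 + \frac{3 \left(10 - 98\right)}{1 - 98} = 6 + 3 \frac{1}{-97} \left(-88\right) = 6 + 3 \left(- \frac{1}{97}\right) \left(-88\right) = 6 + \frac{264}{97} = \frac{846}{97}$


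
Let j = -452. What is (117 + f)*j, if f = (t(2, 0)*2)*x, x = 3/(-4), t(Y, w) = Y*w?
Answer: -52884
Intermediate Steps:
x = -¾ (x = 3*(-¼) = -¾ ≈ -0.75000)
f = 0 (f = ((2*0)*2)*(-¾) = (0*2)*(-¾) = 0*(-¾) = 0)
(117 + f)*j = (117 + 0)*(-452) = 117*(-452) = -52884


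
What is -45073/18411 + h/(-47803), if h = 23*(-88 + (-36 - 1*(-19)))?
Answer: -301451722/125728719 ≈ -2.3976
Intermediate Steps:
h = -2415 (h = 23*(-88 + (-36 + 19)) = 23*(-88 - 17) = 23*(-105) = -2415)
-45073/18411 + h/(-47803) = -45073/18411 - 2415/(-47803) = -45073*1/18411 - 2415*(-1/47803) = -45073/18411 + 345/6829 = -301451722/125728719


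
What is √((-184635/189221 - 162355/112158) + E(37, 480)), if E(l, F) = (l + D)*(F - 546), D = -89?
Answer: √171631574811279716468682/7074216306 ≈ 58.563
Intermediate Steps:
E(l, F) = (-546 + F)*(-89 + l) (E(l, F) = (l - 89)*(F - 546) = (-89 + l)*(-546 + F) = (-546 + F)*(-89 + l))
√((-184635/189221 - 162355/112158) + E(37, 480)) = √((-184635/189221 - 162355/112158) + (48594 - 546*37 - 89*480 + 480*37)) = √((-184635*1/189221 - 162355*1/112158) + (48594 - 20202 - 42720 + 17760)) = √((-184635/189221 - 162355/112158) + 3432) = √(-51429267785/21222648918 + 3432) = √(72784701818791/21222648918) = √171631574811279716468682/7074216306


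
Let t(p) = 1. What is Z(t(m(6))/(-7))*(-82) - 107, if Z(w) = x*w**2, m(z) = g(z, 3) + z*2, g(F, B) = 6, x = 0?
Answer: -107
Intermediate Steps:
m(z) = 6 + 2*z (m(z) = 6 + z*2 = 6 + 2*z)
Z(w) = 0 (Z(w) = 0*w**2 = 0)
Z(t(m(6))/(-7))*(-82) - 107 = 0*(-82) - 107 = 0 - 107 = -107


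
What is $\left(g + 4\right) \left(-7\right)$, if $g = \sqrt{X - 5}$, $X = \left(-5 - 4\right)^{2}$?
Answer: $-28 - 14 \sqrt{19} \approx -89.025$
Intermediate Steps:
$X = 81$ ($X = \left(-9\right)^{2} = 81$)
$g = 2 \sqrt{19}$ ($g = \sqrt{81 - 5} = \sqrt{76} = 2 \sqrt{19} \approx 8.7178$)
$\left(g + 4\right) \left(-7\right) = \left(2 \sqrt{19} + 4\right) \left(-7\right) = \left(4 + 2 \sqrt{19}\right) \left(-7\right) = -28 - 14 \sqrt{19}$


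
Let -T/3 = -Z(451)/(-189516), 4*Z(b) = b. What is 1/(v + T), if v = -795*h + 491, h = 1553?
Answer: -252688/311853379523 ≈ -8.1028e-7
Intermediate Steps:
Z(b) = b/4
v = -1234144 (v = -795*1553 + 491 = -1234635 + 491 = -1234144)
T = -451/252688 (T = -(-3)*((¼)*451)/(-189516) = -(-3)*(451/4)*(-1/189516) = -(-3)*(-451)/758064 = -3*451/758064 = -451/252688 ≈ -0.0017848)
1/(v + T) = 1/(-1234144 - 451/252688) = 1/(-311853379523/252688) = -252688/311853379523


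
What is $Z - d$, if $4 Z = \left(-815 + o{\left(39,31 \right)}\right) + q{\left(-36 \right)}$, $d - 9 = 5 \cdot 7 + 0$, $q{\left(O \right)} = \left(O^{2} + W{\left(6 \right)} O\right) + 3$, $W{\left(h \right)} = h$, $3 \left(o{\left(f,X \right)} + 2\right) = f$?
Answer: $\frac{103}{4} \approx 25.75$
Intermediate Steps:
$o{\left(f,X \right)} = -2 + \frac{f}{3}$
$q{\left(O \right)} = 3 + O^{2} + 6 O$ ($q{\left(O \right)} = \left(O^{2} + 6 O\right) + 3 = 3 + O^{2} + 6 O$)
$d = 44$ ($d = 9 + \left(5 \cdot 7 + 0\right) = 9 + \left(35 + 0\right) = 9 + 35 = 44$)
$Z = \frac{279}{4}$ ($Z = \frac{\left(-815 + \left(-2 + \frac{1}{3} \cdot 39\right)\right) + \left(3 + \left(-36\right)^{2} + 6 \left(-36\right)\right)}{4} = \frac{\left(-815 + \left(-2 + 13\right)\right) + \left(3 + 1296 - 216\right)}{4} = \frac{\left(-815 + 11\right) + 1083}{4} = \frac{-804 + 1083}{4} = \frac{1}{4} \cdot 279 = \frac{279}{4} \approx 69.75$)
$Z - d = \frac{279}{4} - 44 = \frac{103}{4}$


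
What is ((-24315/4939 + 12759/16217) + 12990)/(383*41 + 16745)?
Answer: 86676055143/216578943152 ≈ 0.40021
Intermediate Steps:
((-24315/4939 + 12759/16217) + 12990)/(383*41 + 16745) = ((-24315*1/4939 + 12759*(1/16217)) + 12990)/(15703 + 16745) = ((-24315/4939 + 12759/16217) + 12990)/32448 = (-331299654/80095763 + 12990)*(1/32448) = (1040112661716/80095763)*(1/32448) = 86676055143/216578943152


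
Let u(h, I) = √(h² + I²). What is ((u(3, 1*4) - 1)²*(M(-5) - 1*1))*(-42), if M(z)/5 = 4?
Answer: -12768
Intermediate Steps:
u(h, I) = √(I² + h²)
M(z) = 20 (M(z) = 5*4 = 20)
((u(3, 1*4) - 1)²*(M(-5) - 1*1))*(-42) = ((√((1*4)² + 3²) - 1)²*(20 - 1*1))*(-42) = ((√(4² + 9) - 1)²*(20 - 1))*(-42) = ((√(16 + 9) - 1)²*19)*(-42) = ((√25 - 1)²*19)*(-42) = ((5 - 1)²*19)*(-42) = (4²*19)*(-42) = (16*19)*(-42) = 304*(-42) = -12768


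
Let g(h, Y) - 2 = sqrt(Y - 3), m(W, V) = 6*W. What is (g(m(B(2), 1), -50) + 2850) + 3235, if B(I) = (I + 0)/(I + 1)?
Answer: 6087 + I*sqrt(53) ≈ 6087.0 + 7.2801*I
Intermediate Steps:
B(I) = I/(1 + I)
g(h, Y) = 2 + sqrt(-3 + Y) (g(h, Y) = 2 + sqrt(Y - 3) = 2 + sqrt(-3 + Y))
(g(m(B(2), 1), -50) + 2850) + 3235 = ((2 + sqrt(-3 - 50)) + 2850) + 3235 = ((2 + sqrt(-53)) + 2850) + 3235 = ((2 + I*sqrt(53)) + 2850) + 3235 = (2852 + I*sqrt(53)) + 3235 = 6087 + I*sqrt(53)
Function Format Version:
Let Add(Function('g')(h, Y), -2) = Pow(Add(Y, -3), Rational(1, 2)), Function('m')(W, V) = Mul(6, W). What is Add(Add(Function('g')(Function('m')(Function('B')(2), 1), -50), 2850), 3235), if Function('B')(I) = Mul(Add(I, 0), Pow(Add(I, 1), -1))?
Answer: Add(6087, Mul(I, Pow(53, Rational(1, 2)))) ≈ Add(6087.0, Mul(7.2801, I))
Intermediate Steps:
Function('B')(I) = Mul(I, Pow(Add(1, I), -1))
Function('g')(h, Y) = Add(2, Pow(Add(-3, Y), Rational(1, 2))) (Function('g')(h, Y) = Add(2, Pow(Add(Y, -3), Rational(1, 2))) = Add(2, Pow(Add(-3, Y), Rational(1, 2))))
Add(Add(Function('g')(Function('m')(Function('B')(2), 1), -50), 2850), 3235) = Add(Add(Add(2, Pow(Add(-3, -50), Rational(1, 2))), 2850), 3235) = Add(Add(Add(2, Pow(-53, Rational(1, 2))), 2850), 3235) = Add(Add(Add(2, Mul(I, Pow(53, Rational(1, 2)))), 2850), 3235) = Add(Add(2852, Mul(I, Pow(53, Rational(1, 2)))), 3235) = Add(6087, Mul(I, Pow(53, Rational(1, 2))))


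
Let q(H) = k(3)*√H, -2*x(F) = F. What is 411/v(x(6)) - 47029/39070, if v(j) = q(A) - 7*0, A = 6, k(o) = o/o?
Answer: -47029/39070 + 137*√6/2 ≈ 166.59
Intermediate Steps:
k(o) = 1
x(F) = -F/2
q(H) = √H (q(H) = 1*√H = √H)
v(j) = √6 (v(j) = √6 - 7*0 = √6 + 0 = √6)
411/v(x(6)) - 47029/39070 = 411/(√6) - 47029/39070 = 411*(√6/6) - 47029*1/39070 = 137*√6/2 - 47029/39070 = -47029/39070 + 137*√6/2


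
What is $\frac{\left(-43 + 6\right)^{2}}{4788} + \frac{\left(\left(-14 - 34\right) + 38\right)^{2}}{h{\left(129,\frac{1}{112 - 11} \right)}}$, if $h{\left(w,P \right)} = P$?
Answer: $\frac{48360169}{4788} \approx 10100.0$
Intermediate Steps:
$\frac{\left(-43 + 6\right)^{2}}{4788} + \frac{\left(\left(-14 - 34\right) + 38\right)^{2}}{h{\left(129,\frac{1}{112 - 11} \right)}} = \frac{\left(-43 + 6\right)^{2}}{4788} + \frac{\left(\left(-14 - 34\right) + 38\right)^{2}}{\frac{1}{112 - 11}} = \left(-37\right)^{2} \cdot \frac{1}{4788} + \frac{\left(\left(-14 - 34\right) + 38\right)^{2}}{\frac{1}{101}} = 1369 \cdot \frac{1}{4788} + \left(-48 + 38\right)^{2} \frac{1}{\frac{1}{101}} = \frac{1369}{4788} + \left(-10\right)^{2} \cdot 101 = \frac{1369}{4788} + 100 \cdot 101 = \frac{1369}{4788} + 10100 = \frac{48360169}{4788}$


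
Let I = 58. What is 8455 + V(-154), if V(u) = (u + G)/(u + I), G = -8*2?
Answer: 405925/48 ≈ 8456.8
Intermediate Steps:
G = -16
V(u) = (-16 + u)/(58 + u) (V(u) = (u - 16)/(u + 58) = (-16 + u)/(58 + u))
8455 + V(-154) = 8455 + (-16 - 154)/(58 - 154) = 8455 - 170/(-96) = 8455 - 1/96*(-170) = 8455 + 85/48 = 405925/48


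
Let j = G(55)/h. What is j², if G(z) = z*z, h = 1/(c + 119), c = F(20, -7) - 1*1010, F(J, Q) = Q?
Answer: 7379100602500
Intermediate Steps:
c = -1017 (c = -7 - 1*1010 = -7 - 1010 = -1017)
h = -1/898 (h = 1/(-1017 + 119) = 1/(-898) = -1/898 ≈ -0.0011136)
G(z) = z²
j = -2716450 (j = 55²/(-1/898) = 3025*(-898) = -2716450)
j² = (-2716450)² = 7379100602500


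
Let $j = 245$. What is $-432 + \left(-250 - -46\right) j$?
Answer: $-50412$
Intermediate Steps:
$-432 + \left(-250 - -46\right) j = -432 + \left(-250 - -46\right) 245 = -432 + \left(-250 + 46\right) 245 = -432 - 49980 = -50412$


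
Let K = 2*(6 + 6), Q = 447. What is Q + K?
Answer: 471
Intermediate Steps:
K = 24 (K = 2*12 = 24)
Q + K = 447 + 24 = 471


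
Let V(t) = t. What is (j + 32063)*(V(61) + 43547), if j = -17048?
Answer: 654774120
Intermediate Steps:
(j + 32063)*(V(61) + 43547) = (-17048 + 32063)*(61 + 43547) = 15015*43608 = 654774120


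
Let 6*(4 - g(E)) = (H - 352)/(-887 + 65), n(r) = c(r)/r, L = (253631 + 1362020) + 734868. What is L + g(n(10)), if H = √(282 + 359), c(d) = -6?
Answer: 2898194771/1233 + √641/4932 ≈ 2.3505e+6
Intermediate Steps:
H = √641 ≈ 25.318
L = 2350519 (L = 1615651 + 734868 = 2350519)
n(r) = -6/r
g(E) = 4844/1233 + √641/4932 (g(E) = 4 - (√641 - 352)/(6*(-887 + 65)) = 4 - (-352 + √641)/(6*(-822)) = 4 - (-352 + √641)*(-1)/(6*822) = 4 - (176/411 - √641/822)/6 = 4 + (-88/1233 + √641/4932) = 4844/1233 + √641/4932)
L + g(n(10)) = 2350519 + (4844/1233 + √641/4932) = 2898194771/1233 + √641/4932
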